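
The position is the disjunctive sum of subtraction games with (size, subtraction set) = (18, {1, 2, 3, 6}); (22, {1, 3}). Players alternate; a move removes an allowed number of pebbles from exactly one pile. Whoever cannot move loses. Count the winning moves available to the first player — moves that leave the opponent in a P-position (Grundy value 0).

Pile A, S = {1, 2, 3, 6}:
G(0) = 0
G(1) = mex{0} = 1
G(2) = mex{1,0} = 2
G(3) = mex{2,1,0} = 3
G(4) = mex{3,2,1} = 0
G(5) = mex{0,3,2} = 1
G(6) = mex{1,0,3,0} = 2
G(7) = mex{2,1,0,1} = 3
G(8) = mex{3,2,1,2} = 0
G(9) = mex{0,3,2,3} = 1
G(10) = mex{1,0,3,0} = 2
G(11) = mex{2,1,0,1} = 3
G(12) = mex{3,2,1,2} = 0
G(13) = mex{0,3,2,3} = 1
G(14) = mex{1,0,3,0} = 2
G(15) = mex{2,1,0,1} = 3
G(16) = mex{3,2,1,2} = 0
G(17) = mex{0,3,2,3} = 1
G(18) = mex{1,0,3,0} = 2
G_A(18) = 2.
Pile B, S = {1, 3}:
G(0) = 0
G(1) = mex{0} = 1
G(2) = mex{1} = 0
G(3) = mex{0,0} = 1
G(4) = mex{1,1} = 0
G(5) = mex{0,0} = 1
G(6) = mex{1,1} = 0
G(7) = mex{0,0} = 1
G(8) = mex{1,1} = 0
G(9) = mex{0,0} = 1
G(10) = mex{1,1} = 0
G(11) = mex{0,0} = 1
G(12) = mex{1,1} = 0
G(13) = mex{0,0} = 1
G(14) = mex{1,1} = 0
G(15) = mex{0,0} = 1
G(16) = mex{1,1} = 0
G(17) = mex{0,0} = 1
G(18) = mex{1,1} = 0
G(19) = mex{0,0} = 1
G(20) = mex{1,1} = 0
G(21) = mex{0,0} = 1
G(22) = mex{1,1} = 0
G_B(22) = 0.
Combined Grundy value = 2 ⊕ 0 = 2.
A winning move leaves total XOR = 0, i.e. changes one component's Grundy value g to g ⊕ X where X is the current total.
Pile A: need g' = 2⊕2 = 0. Options: 18−1→G=1, 18−2→G=0, 18−3→G=3, 18−6→G=0. Hits: 2.
Pile B: need g' = 0⊕2 = 2. Options: 22−1→G=1, 22−3→G=1. Hits: 0.

2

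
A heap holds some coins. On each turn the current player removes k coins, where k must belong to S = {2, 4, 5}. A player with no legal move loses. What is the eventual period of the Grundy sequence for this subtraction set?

n :  0  1  2  3  4  5  6  7  8  9 10 11 12 13 14 15
G :  0  0  1  1  2  2  3  0  0  1  1  2  2  3  0  0
G(n+7) = G(n) holds for n = 0,…,4 (a full window of length max(S) = 5), so the sequence is purely periodic with period 7.

7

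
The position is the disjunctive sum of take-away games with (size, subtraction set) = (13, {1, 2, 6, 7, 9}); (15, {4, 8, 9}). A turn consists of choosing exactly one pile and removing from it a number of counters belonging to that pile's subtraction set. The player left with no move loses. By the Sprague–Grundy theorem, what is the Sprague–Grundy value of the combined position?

Pile A, S = {1, 2, 6, 7, 9}:
n :  0  1  2  3  4  5  6  7  8  9 10 11 12 13
G :  0  1  2  0  1  2  3  4  0  1  2  0  1  2
G_A(13) = 2.
Pile B, S = {4, 8, 9}:
n :  0  1  2  3  4  5  6  7  8  9 10 11 12 13 14 15
G :  0  0  0  0  1  1  1  1  2  2  2  2  3  0  0  0
G_B(15) = 0.
Combined Grundy value = 2 ⊕ 0 = 2.

2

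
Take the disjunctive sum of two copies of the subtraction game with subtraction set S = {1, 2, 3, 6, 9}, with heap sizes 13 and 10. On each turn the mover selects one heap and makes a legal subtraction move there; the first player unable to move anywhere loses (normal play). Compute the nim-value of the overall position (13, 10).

All heaps use S = {1, 2, 3, 6, 9}:
G(0) = 0
G(1) = mex{0} = 1
G(2) = mex{1,0} = 2
G(3) = mex{2,1,0} = 3
G(4) = mex{3,2,1} = 0
G(5) = mex{0,3,2} = 1
G(6) = mex{1,0,3,0} = 2
G(7) = mex{2,1,0,1} = 3
G(8) = mex{3,2,1,2} = 0
G(9) = mex{0,3,2,3,0} = 1
G(10) = mex{1,0,3,0,1} = 2
G(11) = mex{2,1,0,1,2} = 3
G(12) = mex{3,2,1,2,3} = 0
G(13) = mex{0,3,2,3,0} = 1
Heap A: G(13) = 1.
Heap B: G(10) = 2.
Combined Grundy value = 1 ⊕ 2 = 3.

3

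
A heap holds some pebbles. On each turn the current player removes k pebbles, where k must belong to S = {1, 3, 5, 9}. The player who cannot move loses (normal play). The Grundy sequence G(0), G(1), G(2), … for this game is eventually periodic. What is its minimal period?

n :  0  1  2  3  4  5  6  7  8  9 10 11 12 13 14
G :  0  1  0  1  0  1  0  1  0  1  0  1  0  1  0
G(n+2) = G(n) holds for n = 0,…,8 (a full window of length max(S) = 9), so the sequence is purely periodic with period 2.

2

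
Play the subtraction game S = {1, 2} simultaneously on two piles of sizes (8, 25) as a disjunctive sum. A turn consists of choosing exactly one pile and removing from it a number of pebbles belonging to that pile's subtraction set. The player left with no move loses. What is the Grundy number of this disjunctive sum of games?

All piles use S = {1, 2}:
G(0) = 0
G(1) = mex{0} = 1
G(2) = mex{1,0} = 2
G(3) = mex{2,1} = 0
G(4) = mex{0,2} = 1
G(5) = mex{1,0} = 2
G(6) = mex{2,1} = 0
G(7) = mex{0,2} = 1
G(8) = mex{1,0} = 2
G(9) = mex{2,1} = 0
G(10) = mex{0,2} = 1
G(11) = mex{1,0} = 2
G(12) = mex{2,1} = 0
G(13) = mex{0,2} = 1
G(14) = mex{1,0} = 2
G(15) = mex{2,1} = 0
G(16) = mex{0,2} = 1
G(17) = mex{1,0} = 2
G(18) = mex{2,1} = 0
G(19) = mex{0,2} = 1
G(20) = mex{1,0} = 2
G(21) = mex{2,1} = 0
G(22) = mex{0,2} = 1
G(23) = mex{1,0} = 2
G(24) = mex{2,1} = 0
G(25) = mex{0,2} = 1
Pile A: G(8) = 2.
Pile B: G(25) = 1.
Combined Grundy value = 2 ⊕ 1 = 3.

3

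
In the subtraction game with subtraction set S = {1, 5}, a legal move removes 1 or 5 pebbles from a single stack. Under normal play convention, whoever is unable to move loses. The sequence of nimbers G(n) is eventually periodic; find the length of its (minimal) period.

n :  0  1  2  3  4  5  6  7  8  9 10 11 12 13 14
G :  0  1  0  1  0  1  0  1  0  1  0  1  0  1  0
G(n+2) = G(n) holds for n = 0,…,4 (a full window of length max(S) = 5), so the sequence is purely periodic with period 2.

2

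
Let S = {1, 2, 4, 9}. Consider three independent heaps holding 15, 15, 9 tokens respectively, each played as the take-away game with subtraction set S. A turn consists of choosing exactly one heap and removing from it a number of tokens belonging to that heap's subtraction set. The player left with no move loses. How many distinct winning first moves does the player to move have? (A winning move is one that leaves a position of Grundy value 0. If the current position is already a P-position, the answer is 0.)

All heaps use S = {1, 2, 4, 9}:
G(0) = 0
G(1) = mex{0} = 1
G(2) = mex{1,0} = 2
G(3) = mex{2,1} = 0
G(4) = mex{0,2,0} = 1
G(5) = mex{1,0,1} = 2
G(6) = mex{2,1,2} = 0
G(7) = mex{0,2,0} = 1
G(8) = mex{1,0,1} = 2
G(9) = mex{2,1,2,0} = 3
G(10) = mex{3,2,0,1} = 4
G(11) = mex{4,3,1,2} = 0
G(12) = mex{0,4,2,0} = 1
G(13) = mex{1,0,3,1} = 2
G(14) = mex{2,1,4,2} = 0
G(15) = mex{0,2,0,0} = 1
Heap A: G(15) = 1.
Heap B: G(15) = 1.
Heap C: G(9) = 3.
Combined Grundy value = 1 ⊕ 1 ⊕ 3 = 3.
A winning move leaves total XOR = 0, i.e. changes one component's Grundy value g to g ⊕ X where X is the current total.
Heap A: need g' = 1⊕3 = 2. Options: 15−1→G=0, 15−2→G=2, 15−4→G=0, 15−9→G=0. Hits: 1.
Heap B: need g' = 1⊕3 = 2. Options: 15−1→G=0, 15−2→G=2, 15−4→G=0, 15−9→G=0. Hits: 1.
Heap C: need g' = 3⊕3 = 0. Options: 9−1→G=2, 9−2→G=1, 9−4→G=2, 9−9→G=0. Hits: 1.

3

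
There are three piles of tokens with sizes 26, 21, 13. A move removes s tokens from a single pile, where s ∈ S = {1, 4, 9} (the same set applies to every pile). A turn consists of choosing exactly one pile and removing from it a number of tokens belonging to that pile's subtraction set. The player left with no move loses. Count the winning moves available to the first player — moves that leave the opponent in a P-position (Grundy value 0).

7

All piles use S = {1, 4, 9}:
n :  0  1  2  3  4  5  6  7  8  9 10 11 12 13 14 15 16 17 18 19 20 21 22 23 24 25 26
G :  0  1  0  1  2  0  1  0  1  2  0  1  0  1  2  0  1  0  1  2  0  1  0  1  2  0  1
Pile A: G(26) = 1.
Pile B: G(21) = 1.
Pile C: G(13) = 1.
Combined Grundy value = 1 ⊕ 1 ⊕ 1 = 1.
A winning move leaves total XOR = 0, i.e. changes one component's Grundy value g to g ⊕ X where X is the current total.
Pile A: need g' = 1⊕1 = 0. Options: 26−1→G=0, 26−4→G=0, 26−9→G=0. Hits: 3.
Pile B: need g' = 1⊕1 = 0. Options: 21−1→G=0, 21−4→G=0, 21−9→G=0. Hits: 3.
Pile C: need g' = 1⊕1 = 0. Options: 13−1→G=0, 13−4→G=2, 13−9→G=2. Hits: 1.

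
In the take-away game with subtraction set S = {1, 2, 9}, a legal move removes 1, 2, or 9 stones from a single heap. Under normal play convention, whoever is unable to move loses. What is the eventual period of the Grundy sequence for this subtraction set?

10

G(0) = 0
G(1) = mex{0} = 1
G(2) = mex{1,0} = 2
G(3) = mex{2,1} = 0
G(4) = mex{0,2} = 1
G(5) = mex{1,0} = 2
G(6) = mex{2,1} = 0
G(7) = mex{0,2} = 1
G(8) = mex{1,0} = 2
G(9) = mex{2,1,0} = 3
G(10) = mex{3,2,1} = 0
G(11) = mex{0,3,2} = 1
G(12) = mex{1,0,0} = 2
G(13) = mex{2,1,1} = 0
G(14) = mex{0,2,2} = 1
G(15) = mex{1,0,0} = 2
G(16) = mex{2,1,1} = 0
G(17) = mex{0,2,2} = 1
G(18) = mex{1,0,3} = 2
G(19) = mex{2,1,0} = 3
G(20) = mex{3,2,1} = 0
G(21) = mex{0,3,2} = 1
G(n+10) = G(n) holds for n = 0,…,8 (a full window of length max(S) = 9), so the sequence is purely periodic with period 10.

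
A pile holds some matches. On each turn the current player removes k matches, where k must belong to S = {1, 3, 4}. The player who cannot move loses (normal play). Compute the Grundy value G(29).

n :  0  1  2  3  4  5  6  7  8  9 10 11 12 13 14 15 16 17 18 19 20 21 22 23 24 25 26 27 28 29
G :  0  1  0  1  2  3  2  0  1  0  1  2  3  2  0  1  0  1  2  3  2  0  1  0  1  2  3  2  0  1

1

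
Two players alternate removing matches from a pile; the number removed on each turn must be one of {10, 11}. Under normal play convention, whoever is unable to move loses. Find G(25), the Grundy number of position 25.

G(0) = 0
G(1) = mex{} = 0
G(2) = mex{} = 0
G(3) = mex{} = 0
G(4) = mex{} = 0
G(5) = mex{} = 0
G(6) = mex{} = 0
G(7) = mex{} = 0
G(8) = mex{} = 0
G(9) = mex{} = 0
G(10) = mex{0} = 1
G(11) = mex{0,0} = 1
G(12) = mex{0,0} = 1
G(13) = mex{0,0} = 1
G(14) = mex{0,0} = 1
G(15) = mex{0,0} = 1
G(16) = mex{0,0} = 1
G(17) = mex{0,0} = 1
G(18) = mex{0,0} = 1
G(19) = mex{0,0} = 1
G(20) = mex{1,0} = 2
G(21) = mex{1,1} = 0
G(22) = mex{1,1} = 0
G(23) = mex{1,1} = 0
G(24) = mex{1,1} = 0
G(25) = mex{1,1} = 0

0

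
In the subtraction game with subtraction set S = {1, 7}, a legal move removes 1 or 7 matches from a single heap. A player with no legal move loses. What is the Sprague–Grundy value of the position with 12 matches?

G(0) = 0
G(1) = mex{0} = 1
G(2) = mex{1} = 0
G(3) = mex{0} = 1
G(4) = mex{1} = 0
G(5) = mex{0} = 1
G(6) = mex{1} = 0
G(7) = mex{0,0} = 1
G(8) = mex{1,1} = 0
G(9) = mex{0,0} = 1
G(10) = mex{1,1} = 0
G(11) = mex{0,0} = 1
G(12) = mex{1,1} = 0

0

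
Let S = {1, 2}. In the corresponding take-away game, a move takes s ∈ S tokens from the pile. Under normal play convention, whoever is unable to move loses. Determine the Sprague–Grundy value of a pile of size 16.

1

G(0) = 0
G(1) = mex{0} = 1
G(2) = mex{1,0} = 2
G(3) = mex{2,1} = 0
G(4) = mex{0,2} = 1
G(5) = mex{1,0} = 2
G(6) = mex{2,1} = 0
G(7) = mex{0,2} = 1
G(8) = mex{1,0} = 2
G(9) = mex{2,1} = 0
G(10) = mex{0,2} = 1
G(11) = mex{1,0} = 2
G(12) = mex{2,1} = 0
G(13) = mex{0,2} = 1
G(14) = mex{1,0} = 2
G(15) = mex{2,1} = 0
G(16) = mex{0,2} = 1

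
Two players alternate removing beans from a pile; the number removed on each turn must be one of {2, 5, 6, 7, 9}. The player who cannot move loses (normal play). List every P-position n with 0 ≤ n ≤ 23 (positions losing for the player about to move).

0, 1, 4, 12, 15, 16

G(0) = 0
G(1) = mex{} = 0
G(2) = mex{0} = 1
G(3) = mex{0} = 1
G(4) = mex{1} = 0
G(5) = mex{1,0} = 2
G(6) = mex{0,0,0} = 1
G(7) = mex{2,1,0,0} = 3
G(8) = mex{1,1,1,0} = 2
G(9) = mex{3,0,1,1,0} = 2
G(10) = mex{2,2,0,1,0} = 3
G(11) = mex{2,1,2,0,1} = 3
G(12) = mex{3,3,1,2,1} = 0
G(13) = mex{3,2,3,1,0} = 4
G(14) = mex{0,2,2,3,2} = 1
G(15) = mex{4,3,2,2,1} = 0
G(16) = mex{1,3,3,2,3} = 0
G(17) = mex{0,0,3,3,2} = 1
G(18) = mex{0,4,0,3,2} = 1
G(19) = mex{1,1,4,0,3} = 2
G(20) = mex{1,0,1,4,3} = 2
G(21) = mex{2,0,0,1,0} = 3
G(22) = mex{2,1,0,0,4} = 3
G(23) = mex{3,1,1,0,1} = 2
P-positions are exactly the n with G(n) = 0.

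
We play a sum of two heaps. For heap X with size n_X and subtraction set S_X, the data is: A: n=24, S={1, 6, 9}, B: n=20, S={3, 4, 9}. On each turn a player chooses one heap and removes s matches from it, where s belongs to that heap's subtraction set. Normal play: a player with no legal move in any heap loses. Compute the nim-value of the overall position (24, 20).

0

Heap A, S = {1, 6, 9}:
G(0) = 0
G(1) = mex{0} = 1
G(2) = mex{1} = 0
G(3) = mex{0} = 1
G(4) = mex{1} = 0
G(5) = mex{0} = 1
G(6) = mex{1,0} = 2
G(7) = mex{2,1} = 0
G(8) = mex{0,0} = 1
G(9) = mex{1,1,0} = 2
G(10) = mex{2,0,1} = 3
G(11) = mex{3,1,0} = 2
G(12) = mex{2,2,1} = 0
G(13) = mex{0,0,0} = 1
G(14) = mex{1,1,1} = 0
G(15) = mex{0,2,2} = 1
G(16) = mex{1,3,0} = 2
G(17) = mex{2,2,1} = 0
G(18) = mex{0,0,2} = 1
G(19) = mex{1,1,3} = 0
G(20) = mex{0,0,2} = 1
G(21) = mex{1,1,0} = 2
G(22) = mex{2,2,1} = 0
G(23) = mex{0,0,0} = 1
G(24) = mex{1,1,1} = 0
G_A(24) = 0.
Heap B, S = {3, 4, 9}:
G(0) = 0
G(1) = mex{} = 0
G(2) = mex{} = 0
G(3) = mex{0} = 1
G(4) = mex{0,0} = 1
G(5) = mex{0,0} = 1
G(6) = mex{1,0} = 2
G(7) = mex{1,1} = 0
G(8) = mex{1,1} = 0
G(9) = mex{2,1,0} = 3
G(10) = mex{0,2,0} = 1
G(11) = mex{0,0,0} = 1
G(12) = mex{3,0,1} = 2
G(13) = mex{1,3,1} = 0
G(14) = mex{1,1,1} = 0
G(15) = mex{2,1,2} = 0
G(16) = mex{0,2,0} = 1
G(17) = mex{0,0,0} = 1
G(18) = mex{0,0,3} = 1
G(19) = mex{1,0,1} = 2
G(20) = mex{1,1,1} = 0
G_B(20) = 0.
Combined Grundy value = 0 ⊕ 0 = 0.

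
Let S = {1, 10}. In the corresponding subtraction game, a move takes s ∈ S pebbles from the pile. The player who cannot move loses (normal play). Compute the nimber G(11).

0

n :  0  1  2  3  4  5  6  7  8  9 10 11
G :  0  1  0  1  0  1  0  1  0  1  2  0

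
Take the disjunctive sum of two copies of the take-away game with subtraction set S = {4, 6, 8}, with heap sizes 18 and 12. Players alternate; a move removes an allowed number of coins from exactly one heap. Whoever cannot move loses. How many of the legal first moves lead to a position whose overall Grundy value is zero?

4

All heaps use S = {4, 6, 8}:
G(0) = 0
G(1) = mex{} = 0
G(2) = mex{} = 0
G(3) = mex{} = 0
G(4) = mex{0} = 1
G(5) = mex{0} = 1
G(6) = mex{0,0} = 1
G(7) = mex{0,0} = 1
G(8) = mex{1,0,0} = 2
G(9) = mex{1,0,0} = 2
G(10) = mex{1,1,0} = 2
G(11) = mex{1,1,0} = 2
G(12) = mex{2,1,1} = 0
G(13) = mex{2,1,1} = 0
G(14) = mex{2,2,1} = 0
G(15) = mex{2,2,1} = 0
G(16) = mex{0,2,2} = 1
G(17) = mex{0,2,2} = 1
G(18) = mex{0,0,2} = 1
Heap A: G(18) = 1.
Heap B: G(12) = 0.
Combined Grundy value = 1 ⊕ 0 = 1.
A winning move leaves total XOR = 0, i.e. changes one component's Grundy value g to g ⊕ X where X is the current total.
Heap A: need g' = 1⊕1 = 0. Options: 18−4→G=0, 18−6→G=0, 18−8→G=2. Hits: 2.
Heap B: need g' = 0⊕1 = 1. Options: 12−4→G=2, 12−6→G=1, 12−8→G=1. Hits: 2.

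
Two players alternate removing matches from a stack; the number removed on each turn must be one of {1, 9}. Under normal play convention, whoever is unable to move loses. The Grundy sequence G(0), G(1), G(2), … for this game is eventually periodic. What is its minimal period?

n :  0  1  2  3  4  5  6  7  8  9 10 11 12 13 14
G :  0  1  0  1  0  1  0  1  0  1  0  1  0  1  0
G(n+2) = G(n) holds for n = 0,…,8 (a full window of length max(S) = 9), so the sequence is purely periodic with period 2.

2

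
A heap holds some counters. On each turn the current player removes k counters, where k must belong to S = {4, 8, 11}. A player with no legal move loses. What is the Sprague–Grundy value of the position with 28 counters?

3

n :  0  1  2  3  4  5  6  7  8  9 10 11 12 13 14 15 16 17 18 19 20 21 22 23 24 25 26 27 28
G :  0  0  0  0  1  1  1  1  2  2  2  2  3  3  3  0  0  0  0  1  1  1  1  2  2  2  2  3  3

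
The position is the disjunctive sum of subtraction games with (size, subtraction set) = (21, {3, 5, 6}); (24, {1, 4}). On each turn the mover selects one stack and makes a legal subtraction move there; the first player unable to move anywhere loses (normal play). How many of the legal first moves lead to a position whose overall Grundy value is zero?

Stack A, S = {3, 5, 6}:
n :  0  1  2  3  4  5  6  7  8  9 10 11 12 13 14 15 16 17 18 19 20 21
G :  0  0  0  1  1  1  2  2  2  0  0  0  1  1  1  2  2  2  0  0  0  1
G_A(21) = 1.
Stack B, S = {1, 4}:
n :  0  1  2  3  4  5  6  7  8  9 10 11 12 13 14 15 16 17 18 19 20 21 22 23 24
G :  0  1  0  1  2  0  1  0  1  2  0  1  0  1  2  0  1  0  1  2  0  1  0  1  2
G_B(24) = 2.
Combined Grundy value = 1 ⊕ 2 = 3.
A winning move leaves total XOR = 0, i.e. changes one component's Grundy value g to g ⊕ X where X is the current total.
Stack A: need g' = 1⊕3 = 2. Options: 21−3→G=0, 21−5→G=2, 21−6→G=2. Hits: 2.
Stack B: need g' = 2⊕3 = 1. Options: 24−1→G=1, 24−4→G=0. Hits: 1.

3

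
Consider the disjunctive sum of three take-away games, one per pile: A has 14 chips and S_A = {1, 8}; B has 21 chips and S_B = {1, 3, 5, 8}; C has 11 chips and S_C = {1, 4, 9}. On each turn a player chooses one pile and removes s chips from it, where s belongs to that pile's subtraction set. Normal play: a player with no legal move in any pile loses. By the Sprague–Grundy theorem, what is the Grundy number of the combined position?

2

Pile A, S = {1, 8}:
G(0) = 0
G(1) = mex{0} = 1
G(2) = mex{1} = 0
G(3) = mex{0} = 1
G(4) = mex{1} = 0
G(5) = mex{0} = 1
G(6) = mex{1} = 0
G(7) = mex{0} = 1
G(8) = mex{1,0} = 2
G(9) = mex{2,1} = 0
G(10) = mex{0,0} = 1
G(11) = mex{1,1} = 0
G(12) = mex{0,0} = 1
G(13) = mex{1,1} = 0
G(14) = mex{0,0} = 1
G_A(14) = 1.
Pile B, S = {1, 3, 5, 8}:
n :  0  1  2  3  4  5  6  7  8  9 10 11 12 13 14 15 16 17 18 19 20 21
G :  0  1  0  1  0  1  0  1  2  3  2  3  2  0  1  0  1  0  1  0  1  2
G_B(21) = 2.
Pile C, S = {1, 4, 9}:
n :  0  1  2  3  4  5  6  7  8  9 10 11
G :  0  1  0  1  2  0  1  0  1  2  0  1
G_C(11) = 1.
Combined Grundy value = 1 ⊕ 2 ⊕ 1 = 2.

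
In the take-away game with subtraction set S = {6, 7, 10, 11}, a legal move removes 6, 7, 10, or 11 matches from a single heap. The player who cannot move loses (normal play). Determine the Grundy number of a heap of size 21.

0

G(0) = 0
G(1) = mex{} = 0
G(2) = mex{} = 0
G(3) = mex{} = 0
G(4) = mex{} = 0
G(5) = mex{} = 0
G(6) = mex{0} = 1
G(7) = mex{0,0} = 1
G(8) = mex{0,0} = 1
G(9) = mex{0,0} = 1
G(10) = mex{0,0,0} = 1
G(11) = mex{0,0,0,0} = 1
G(12) = mex{1,0,0,0} = 2
G(13) = mex{1,1,0,0} = 2
G(14) = mex{1,1,0,0} = 2
G(15) = mex{1,1,0,0} = 2
G(16) = mex{1,1,1,0} = 2
G(17) = mex{1,1,1,1} = 0
G(18) = mex{2,1,1,1} = 0
G(19) = mex{2,2,1,1} = 0
G(20) = mex{2,2,1,1} = 0
G(21) = mex{2,2,1,1} = 0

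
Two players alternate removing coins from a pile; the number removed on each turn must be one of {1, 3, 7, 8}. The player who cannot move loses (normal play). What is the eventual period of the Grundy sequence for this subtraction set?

15

n :  0  1  2  3  4  5  6  7  8  9 10 11 12 13 14 15 16 17 18 19 20 21 22 23 24 25 26 27 28 29 30 31
G :  0  1  0  1  0  1  0  1  2  3  2  3  2  3  2  0  1  0  1  0  1  0  1  2  3  2  3  2  3  2  0  1
G(n+15) = G(n) holds for n = 0,…,7 (a full window of length max(S) = 8), so the sequence is purely periodic with period 15.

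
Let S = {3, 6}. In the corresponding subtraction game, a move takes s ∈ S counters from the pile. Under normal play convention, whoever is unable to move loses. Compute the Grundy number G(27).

0

n :  0  1  2  3  4  5  6  7  8  9 10 11 12 13 14 15 16 17 18 19 20 21 22 23 24 25 26 27
G :  0  0  0  1  1  1  2  2  2  0  0  0  1  1  1  2  2  2  0  0  0  1  1  1  2  2  2  0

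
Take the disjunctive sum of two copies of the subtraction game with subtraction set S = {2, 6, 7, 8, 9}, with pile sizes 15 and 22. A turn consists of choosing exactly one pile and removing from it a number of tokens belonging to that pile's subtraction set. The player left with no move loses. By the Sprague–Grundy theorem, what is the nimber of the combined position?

1

All piles use S = {2, 6, 7, 8, 9}:
n :  0  1  2  3  4  5  6  7  8  9 10 11 12 13 14 15 16 17 18 19 20 21 22
G :  0  0  1  1  0  0  1  1  2  2  3  3  2  2  3  0  0  1  1  0  0  1  1
Pile A: G(15) = 0.
Pile B: G(22) = 1.
Combined Grundy value = 0 ⊕ 1 = 1.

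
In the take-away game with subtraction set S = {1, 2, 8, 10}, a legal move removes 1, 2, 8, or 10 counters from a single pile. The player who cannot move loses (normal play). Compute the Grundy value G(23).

n :  0  1  2  3  4  5  6  7  8  9 10 11 12 13 14 15 16 17 18 19 20 21 22 23
G :  0  1  2  0  1  2  0  1  2  0  1  2  0  1  2  0  1  2  0  1  2  0  1  2

2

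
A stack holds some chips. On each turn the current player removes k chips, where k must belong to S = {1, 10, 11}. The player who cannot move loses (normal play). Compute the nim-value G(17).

3

n :  0  1  2  3  4  5  6  7  8  9 10 11 12 13 14 15 16 17
G :  0  1  0  1  0  1  0  1  0  1  2  3  2  3  2  3  2  3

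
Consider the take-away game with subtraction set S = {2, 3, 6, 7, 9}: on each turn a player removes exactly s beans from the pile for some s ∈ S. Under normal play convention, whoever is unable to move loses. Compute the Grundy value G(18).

0

G(0) = 0
G(1) = mex{} = 0
G(2) = mex{0} = 1
G(3) = mex{0,0} = 1
G(4) = mex{1,0} = 2
G(5) = mex{1,1} = 0
G(6) = mex{2,1,0} = 3
G(7) = mex{0,2,0,0} = 1
G(8) = mex{3,0,1,0} = 2
G(9) = mex{1,3,1,1,0} = 2
G(10) = mex{2,1,2,1,0} = 3
G(11) = mex{2,2,0,2,1} = 3
G(12) = mex{3,2,3,0,1} = 4
G(13) = mex{3,3,1,3,2} = 0
G(14) = mex{4,3,2,1,0} = 5
G(15) = mex{0,4,2,2,3} = 1
G(16) = mex{5,0,3,2,1} = 4
G(17) = mex{1,5,3,3,2} = 0
G(18) = mex{4,1,4,3,2} = 0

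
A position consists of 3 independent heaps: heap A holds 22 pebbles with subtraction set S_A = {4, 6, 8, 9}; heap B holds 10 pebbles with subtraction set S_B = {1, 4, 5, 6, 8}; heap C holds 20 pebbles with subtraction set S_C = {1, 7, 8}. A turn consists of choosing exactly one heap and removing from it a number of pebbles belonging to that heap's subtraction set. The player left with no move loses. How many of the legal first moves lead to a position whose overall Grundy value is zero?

5

Heap A, S = {4, 6, 8, 9}:
G(0) = 0
G(1) = mex{} = 0
G(2) = mex{} = 0
G(3) = mex{} = 0
G(4) = mex{0} = 1
G(5) = mex{0} = 1
G(6) = mex{0,0} = 1
G(7) = mex{0,0} = 1
G(8) = mex{1,0,0} = 2
G(9) = mex{1,0,0,0} = 2
G(10) = mex{1,1,0,0} = 2
G(11) = mex{1,1,0,0} = 2
G(12) = mex{2,1,1,0} = 3
G(13) = mex{2,1,1,1} = 0
G(14) = mex{2,2,1,1} = 0
G(15) = mex{2,2,1,1} = 0
G(16) = mex{3,2,2,1} = 0
G(17) = mex{0,2,2,2} = 1
G(18) = mex{0,3,2,2} = 1
G(19) = mex{0,0,2,2} = 1
G(20) = mex{0,0,3,2} = 1
G(21) = mex{1,0,0,3} = 2
G(22) = mex{1,0,0,0} = 2
G_A(22) = 2.
Heap B, S = {1, 4, 5, 6, 8}:
n :  0  1  2  3  4  5  6  7  8  9 10
G :  0  1  0  1  2  3  2  3  4  0  1
G_B(10) = 1.
Heap C, S = {1, 7, 8}:
n :  0  1  2  3  4  5  6  7  8  9 10 11 12 13 14 15 16 17 18 19 20
G :  0  1  0  1  0  1  0  1  2  3  2  3  2  3  2  0  1  0  1  0  1
G_C(20) = 1.
Combined Grundy value = 2 ⊕ 1 ⊕ 1 = 2.
A winning move leaves total XOR = 0, i.e. changes one component's Grundy value g to g ⊕ X where X is the current total.
Heap A: need g' = 2⊕2 = 0. Options: 22−4→G=1, 22−6→G=0, 22−8→G=0, 22−9→G=0. Hits: 3.
Heap B: need g' = 1⊕2 = 3. Options: 10−1→G=0, 10−4→G=2, 10−5→G=3, 10−6→G=2, 10−8→G=0. Hits: 1.
Heap C: need g' = 1⊕2 = 3. Options: 20−1→G=0, 20−7→G=3, 20−8→G=2. Hits: 1.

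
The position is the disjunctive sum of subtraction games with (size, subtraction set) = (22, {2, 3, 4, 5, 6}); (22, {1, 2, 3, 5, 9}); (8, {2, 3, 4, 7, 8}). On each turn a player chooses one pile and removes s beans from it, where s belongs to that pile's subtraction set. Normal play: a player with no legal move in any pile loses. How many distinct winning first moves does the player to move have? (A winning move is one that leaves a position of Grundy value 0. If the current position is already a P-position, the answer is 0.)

0

Pile A, S = {2, 3, 4, 5, 6}:
G(0) = 0
G(1) = mex{} = 0
G(2) = mex{0} = 1
G(3) = mex{0,0} = 1
G(4) = mex{1,0,0} = 2
G(5) = mex{1,1,0,0} = 2
G(6) = mex{2,1,1,0,0} = 3
G(7) = mex{2,2,1,1,0} = 3
G(8) = mex{3,2,2,1,1} = 0
G(9) = mex{3,3,2,2,1} = 0
G(10) = mex{0,3,3,2,2} = 1
G(11) = mex{0,0,3,3,2} = 1
G(12) = mex{1,0,0,3,3} = 2
G(13) = mex{1,1,0,0,3} = 2
G(14) = mex{2,1,1,0,0} = 3
G(15) = mex{2,2,1,1,0} = 3
G(16) = mex{3,2,2,1,1} = 0
G(17) = mex{3,3,2,2,1} = 0
G(18) = mex{0,3,3,2,2} = 1
G(19) = mex{0,0,3,3,2} = 1
G(20) = mex{1,0,0,3,3} = 2
G(21) = mex{1,1,0,0,3} = 2
G(22) = mex{2,1,1,0,0} = 3
G_A(22) = 3.
Pile B, S = {1, 2, 3, 5, 9}:
G(0) = 0
G(1) = mex{0} = 1
G(2) = mex{1,0} = 2
G(3) = mex{2,1,0} = 3
G(4) = mex{3,2,1} = 0
G(5) = mex{0,3,2,0} = 1
G(6) = mex{1,0,3,1} = 2
G(7) = mex{2,1,0,2} = 3
G(8) = mex{3,2,1,3} = 0
G(9) = mex{0,3,2,0,0} = 1
G(10) = mex{1,0,3,1,1} = 2
G(11) = mex{2,1,0,2,2} = 3
G(12) = mex{3,2,1,3,3} = 0
G(13) = mex{0,3,2,0,0} = 1
G(14) = mex{1,0,3,1,1} = 2
G(15) = mex{2,1,0,2,2} = 3
G(16) = mex{3,2,1,3,3} = 0
G(17) = mex{0,3,2,0,0} = 1
G(18) = mex{1,0,3,1,1} = 2
G(19) = mex{2,1,0,2,2} = 3
G(20) = mex{3,2,1,3,3} = 0
G(21) = mex{0,3,2,0,0} = 1
G(22) = mex{1,0,3,1,1} = 2
G_B(22) = 2.
Pile C, S = {2, 3, 4, 7, 8}:
n : 0 1 2 3 4 5 6 7 8
G : 0 0 1 1 2 2 0 3 1
G_C(8) = 1.
Combined Grundy value = 3 ⊕ 2 ⊕ 1 = 0.
A winning move leaves total XOR = 0, i.e. changes one component's Grundy value g to g ⊕ X where X is the current total.
Pile A: target g' = 3⊕0 = 3, but every legal move changes the Grundy value (mex property), so 0 moves.
Pile B: target g' = 2⊕0 = 2, but every legal move changes the Grundy value (mex property), so 0 moves.
Pile C: target g' = 1⊕0 = 1, but every legal move changes the Grundy value (mex property), so 0 moves.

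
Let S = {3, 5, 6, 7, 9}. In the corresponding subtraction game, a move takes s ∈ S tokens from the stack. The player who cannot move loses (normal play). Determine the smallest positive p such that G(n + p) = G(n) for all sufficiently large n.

12

n :  0  1  2  3  4  5  6  7  8  9 10 11 12 13 14 15 16 17 18 19 20 21 22 23 24 25
G :  0  0  0  1  1  1  2  2  2  3  3  3  0  0  0  1  1  1  2  2  2  3  3  3  0  0
G(n+12) = G(n) holds for n = 0,…,8 (a full window of length max(S) = 9), so the sequence is purely periodic with period 12.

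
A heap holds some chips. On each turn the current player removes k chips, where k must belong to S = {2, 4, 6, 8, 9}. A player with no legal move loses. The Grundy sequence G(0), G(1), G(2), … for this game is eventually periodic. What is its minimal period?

G(0) = 0
G(1) = mex{} = 0
G(2) = mex{0} = 1
G(3) = mex{0} = 1
G(4) = mex{1,0} = 2
G(5) = mex{1,0} = 2
G(6) = mex{2,1,0} = 3
G(7) = mex{2,1,0} = 3
G(8) = mex{3,2,1,0} = 4
G(9) = mex{3,2,1,0,0} = 4
G(10) = mex{4,3,2,1,0} = 5
G(11) = mex{4,3,2,1,1} = 0
G(12) = mex{5,4,3,2,1} = 0
G(13) = mex{0,4,3,2,2} = 1
G(14) = mex{0,5,4,3,2} = 1
G(15) = mex{1,0,4,3,3} = 2
G(16) = mex{1,0,5,4,3} = 2
G(17) = mex{2,1,0,4,4} = 3
G(18) = mex{2,1,0,5,4} = 3
G(19) = mex{3,2,1,0,5} = 4
G(20) = mex{3,2,1,0,0} = 4
G(21) = mex{4,3,2,1,0} = 5
G(22) = mex{4,3,2,1,1} = 0
G(23) = mex{5,4,3,2,1} = 0
G(n+11) = G(n) holds for n = 0,…,8 (a full window of length max(S) = 9), so the sequence is purely periodic with period 11.

11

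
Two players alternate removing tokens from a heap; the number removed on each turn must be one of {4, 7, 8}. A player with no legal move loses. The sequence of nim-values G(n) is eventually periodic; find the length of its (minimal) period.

12

n :  0  1  2  3  4  5  6  7  8  9 10 11 12 13 14 15 16 17 18 19 20 21 22 23 24 25
G :  0  0  0  0  1  1  1  1  2  2  2  2  0  0  0  0  1  1  1  1  2  2  2  2  0  0
G(n+12) = G(n) holds for n = 0,…,7 (a full window of length max(S) = 8), so the sequence is purely periodic with period 12.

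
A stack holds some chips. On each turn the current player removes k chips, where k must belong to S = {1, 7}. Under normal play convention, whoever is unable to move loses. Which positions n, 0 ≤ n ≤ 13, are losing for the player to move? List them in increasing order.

G(0) = 0
G(1) = mex{0} = 1
G(2) = mex{1} = 0
G(3) = mex{0} = 1
G(4) = mex{1} = 0
G(5) = mex{0} = 1
G(6) = mex{1} = 0
G(7) = mex{0,0} = 1
G(8) = mex{1,1} = 0
G(9) = mex{0,0} = 1
G(10) = mex{1,1} = 0
G(11) = mex{0,0} = 1
G(12) = mex{1,1} = 0
G(13) = mex{0,0} = 1
P-positions are exactly the n with G(n) = 0.

0, 2, 4, 6, 8, 10, 12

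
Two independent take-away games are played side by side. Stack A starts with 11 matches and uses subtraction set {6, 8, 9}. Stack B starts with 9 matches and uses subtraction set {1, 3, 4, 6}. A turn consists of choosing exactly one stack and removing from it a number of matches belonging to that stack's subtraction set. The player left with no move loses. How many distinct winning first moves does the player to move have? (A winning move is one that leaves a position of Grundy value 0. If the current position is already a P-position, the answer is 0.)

Stack A, S = {6, 8, 9}:
n :  0  1  2  3  4  5  6  7  8  9 10 11
G :  0  0  0  0  0  0  1  1  1  1  1  1
G_A(11) = 1.
Stack B, S = {1, 3, 4, 6}:
n : 0 1 2 3 4 5 6 7 8 9
G : 0 1 0 1 2 3 2 0 1 0
G_B(9) = 0.
Combined Grundy value = 1 ⊕ 0 = 1.
A winning move leaves total XOR = 0, i.e. changes one component's Grundy value g to g ⊕ X where X is the current total.
Stack A: need g' = 1⊕1 = 0. Options: 11−6→G=0, 11−8→G=0, 11−9→G=0. Hits: 3.
Stack B: need g' = 0⊕1 = 1. Options: 9−1→G=1, 9−3→G=2, 9−4→G=3, 9−6→G=1. Hits: 2.

5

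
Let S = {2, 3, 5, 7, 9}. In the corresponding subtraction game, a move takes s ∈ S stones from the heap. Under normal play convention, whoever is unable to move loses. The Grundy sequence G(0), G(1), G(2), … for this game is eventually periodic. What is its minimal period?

11

G(0) = 0
G(1) = mex{} = 0
G(2) = mex{0} = 1
G(3) = mex{0,0} = 1
G(4) = mex{1,0} = 2
G(5) = mex{1,1,0} = 2
G(6) = mex{2,1,0} = 3
G(7) = mex{2,2,1,0} = 3
G(8) = mex{3,2,1,0} = 4
G(9) = mex{3,3,2,1,0} = 4
G(10) = mex{4,3,2,1,0} = 5
G(11) = mex{4,4,3,2,1} = 0
G(12) = mex{5,4,3,2,1} = 0
G(13) = mex{0,5,4,3,2} = 1
G(14) = mex{0,0,4,3,2} = 1
G(15) = mex{1,0,5,4,3} = 2
G(16) = mex{1,1,0,4,3} = 2
G(17) = mex{2,1,0,5,4} = 3
G(18) = mex{2,2,1,0,4} = 3
G(19) = mex{3,2,1,0,5} = 4
G(20) = mex{3,3,2,1,0} = 4
G(21) = mex{4,3,2,1,0} = 5
G(22) = mex{4,4,3,2,1} = 0
G(23) = mex{5,4,3,2,1} = 0
G(n+11) = G(n) holds for n = 0,…,8 (a full window of length max(S) = 9), so the sequence is purely periodic with period 11.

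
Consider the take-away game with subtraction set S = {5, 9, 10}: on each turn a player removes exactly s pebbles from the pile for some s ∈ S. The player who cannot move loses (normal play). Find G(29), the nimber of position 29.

2

G(0) = 0
G(1) = mex{} = 0
G(2) = mex{} = 0
G(3) = mex{} = 0
G(4) = mex{} = 0
G(5) = mex{0} = 1
G(6) = mex{0} = 1
G(7) = mex{0} = 1
G(8) = mex{0} = 1
G(9) = mex{0,0} = 1
G(10) = mex{1,0,0} = 2
G(11) = mex{1,0,0} = 2
G(12) = mex{1,0,0} = 2
G(13) = mex{1,0,0} = 2
G(14) = mex{1,1,0} = 2
G(15) = mex{2,1,1} = 0
G(16) = mex{2,1,1} = 0
G(17) = mex{2,1,1} = 0
G(18) = mex{2,1,1} = 0
G(19) = mex{2,2,1} = 0
G(20) = mex{0,2,2} = 1
G(21) = mex{0,2,2} = 1
G(22) = mex{0,2,2} = 1
G(23) = mex{0,2,2} = 1
G(24) = mex{0,0,2} = 1
G(25) = mex{1,0,0} = 2
G(26) = mex{1,0,0} = 2
G(27) = mex{1,0,0} = 2
G(28) = mex{1,0,0} = 2
G(29) = mex{1,1,0} = 2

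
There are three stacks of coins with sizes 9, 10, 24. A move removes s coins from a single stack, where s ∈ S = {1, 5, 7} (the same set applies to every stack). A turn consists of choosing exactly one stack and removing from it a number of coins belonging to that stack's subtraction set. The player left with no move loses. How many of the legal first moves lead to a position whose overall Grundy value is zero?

9

All stacks use S = {1, 5, 7}:
G(0) = 0
G(1) = mex{0} = 1
G(2) = mex{1} = 0
G(3) = mex{0} = 1
G(4) = mex{1} = 0
G(5) = mex{0,0} = 1
G(6) = mex{1,1} = 0
G(7) = mex{0,0,0} = 1
G(8) = mex{1,1,1} = 0
G(9) = mex{0,0,0} = 1
G(10) = mex{1,1,1} = 0
G(11) = mex{0,0,0} = 1
G(12) = mex{1,1,1} = 0
G(13) = mex{0,0,0} = 1
G(14) = mex{1,1,1} = 0
G(15) = mex{0,0,0} = 1
G(16) = mex{1,1,1} = 0
G(17) = mex{0,0,0} = 1
G(18) = mex{1,1,1} = 0
G(19) = mex{0,0,0} = 1
G(20) = mex{1,1,1} = 0
G(21) = mex{0,0,0} = 1
G(22) = mex{1,1,1} = 0
G(23) = mex{0,0,0} = 1
G(24) = mex{1,1,1} = 0
Stack A: G(9) = 1.
Stack B: G(10) = 0.
Stack C: G(24) = 0.
Combined Grundy value = 1 ⊕ 0 ⊕ 0 = 1.
A winning move leaves total XOR = 0, i.e. changes one component's Grundy value g to g ⊕ X where X is the current total.
Stack A: need g' = 1⊕1 = 0. Options: 9−1→G=0, 9−5→G=0, 9−7→G=0. Hits: 3.
Stack B: need g' = 0⊕1 = 1. Options: 10−1→G=1, 10−5→G=1, 10−7→G=1. Hits: 3.
Stack C: need g' = 0⊕1 = 1. Options: 24−1→G=1, 24−5→G=1, 24−7→G=1. Hits: 3.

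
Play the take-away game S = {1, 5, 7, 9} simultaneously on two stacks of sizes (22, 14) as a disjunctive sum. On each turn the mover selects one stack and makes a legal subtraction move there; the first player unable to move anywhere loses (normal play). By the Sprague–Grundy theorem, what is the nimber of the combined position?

All stacks use S = {1, 5, 7, 9}:
n :  0  1  2  3  4  5  6  7  8  9 10 11 12 13 14 15 16 17 18 19 20 21 22
G :  0  1  0  1  0  1  0  1  0  1  0  1  0  1  0  1  0  1  0  1  0  1  0
Stack A: G(22) = 0.
Stack B: G(14) = 0.
Combined Grundy value = 0 ⊕ 0 = 0.

0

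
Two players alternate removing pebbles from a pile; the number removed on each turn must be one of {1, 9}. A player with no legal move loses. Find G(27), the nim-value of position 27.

1

n :  0  1  2  3  4  5  6  7  8  9 10 11 12 13 14 15 16 17 18 19 20 21 22 23 24 25 26 27
G :  0  1  0  1  0  1  0  1  0  1  0  1  0  1  0  1  0  1  0  1  0  1  0  1  0  1  0  1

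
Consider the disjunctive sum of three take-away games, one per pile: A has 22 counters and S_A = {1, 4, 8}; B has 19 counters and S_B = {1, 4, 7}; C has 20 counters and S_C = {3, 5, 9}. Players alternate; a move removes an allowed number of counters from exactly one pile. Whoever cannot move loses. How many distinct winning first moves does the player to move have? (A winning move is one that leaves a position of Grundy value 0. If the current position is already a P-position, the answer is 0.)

Pile A, S = {1, 4, 8}:
n :  0  1  2  3  4  5  6  7  8  9 10 11 12 13 14 15 16 17 18 19 20 21 22
G :  0  1  0  1  2  0  1  0  1  2  3  2  0  1  0  1  2  0  1  0  1  2  3
G_A(22) = 3.
Pile B, S = {1, 4, 7}:
G(0) = 0
G(1) = mex{0} = 1
G(2) = mex{1} = 0
G(3) = mex{0} = 1
G(4) = mex{1,0} = 2
G(5) = mex{2,1} = 0
G(6) = mex{0,0} = 1
G(7) = mex{1,1,0} = 2
G(8) = mex{2,2,1} = 0
G(9) = mex{0,0,0} = 1
G(10) = mex{1,1,1} = 0
G(11) = mex{0,2,2} = 1
G(12) = mex{1,0,0} = 2
G(13) = mex{2,1,1} = 0
G(14) = mex{0,0,2} = 1
G(15) = mex{1,1,0} = 2
G(16) = mex{2,2,1} = 0
G(17) = mex{0,0,0} = 1
G(18) = mex{1,1,1} = 0
G(19) = mex{0,2,2} = 1
G_B(19) = 1.
Pile C, S = {3, 5, 9}:
G(0) = 0
G(1) = mex{} = 0
G(2) = mex{} = 0
G(3) = mex{0} = 1
G(4) = mex{0} = 1
G(5) = mex{0,0} = 1
G(6) = mex{1,0} = 2
G(7) = mex{1,0} = 2
G(8) = mex{1,1} = 0
G(9) = mex{2,1,0} = 3
G(10) = mex{2,1,0} = 3
G(11) = mex{0,2,0} = 1
G(12) = mex{3,2,1} = 0
G(13) = mex{3,0,1} = 2
G(14) = mex{1,3,1} = 0
G(15) = mex{0,3,2} = 1
G(16) = mex{2,1,2} = 0
G(17) = mex{0,0,0} = 1
G(18) = mex{1,2,3} = 0
G(19) = mex{0,0,3} = 1
G(20) = mex{1,1,1} = 0
G_C(20) = 0.
Combined Grundy value = 3 ⊕ 1 ⊕ 0 = 2.
A winning move leaves total XOR = 0, i.e. changes one component's Grundy value g to g ⊕ X where X is the current total.
Pile A: need g' = 3⊕2 = 1. Options: 22−1→G=2, 22−4→G=1, 22−8→G=0. Hits: 1.
Pile B: need g' = 1⊕2 = 3. Options: 19−1→G=0, 19−4→G=2, 19−7→G=2. Hits: 0.
Pile C: need g' = 0⊕2 = 2. Options: 20−3→G=1, 20−5→G=1, 20−9→G=1. Hits: 0.

1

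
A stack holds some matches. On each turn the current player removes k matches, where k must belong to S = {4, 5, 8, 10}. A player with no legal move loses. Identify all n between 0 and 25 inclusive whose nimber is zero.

n :  0  1  2  3  4  5  6  7  8  9 10 11 12 13 14 15 16 17 18 19 20 21 22 23 24 25
G :  0  0  0  0  1  1  1  1  2  2  2  2  3  3  0  0  0  0  1  1  1  1  2  2  2  2
P-positions are exactly the n with G(n) = 0.

0, 1, 2, 3, 14, 15, 16, 17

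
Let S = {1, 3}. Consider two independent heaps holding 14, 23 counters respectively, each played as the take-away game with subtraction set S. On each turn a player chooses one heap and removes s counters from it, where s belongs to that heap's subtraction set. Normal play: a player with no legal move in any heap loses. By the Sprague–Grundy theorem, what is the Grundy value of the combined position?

All heaps use S = {1, 3}:
n :  0  1  2  3  4  5  6  7  8  9 10 11 12 13 14 15 16 17 18 19 20 21 22 23
G :  0  1  0  1  0  1  0  1  0  1  0  1  0  1  0  1  0  1  0  1  0  1  0  1
Heap A: G(14) = 0.
Heap B: G(23) = 1.
Combined Grundy value = 0 ⊕ 1 = 1.

1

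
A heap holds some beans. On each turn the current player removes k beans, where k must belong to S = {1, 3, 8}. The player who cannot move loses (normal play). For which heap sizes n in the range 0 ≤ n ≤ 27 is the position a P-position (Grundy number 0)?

n :  0  1  2  3  4  5  6  7  8  9 10 11 12 13 14 15 16 17 18 19 20 21 22 23 24 25 26 27
G :  0  1  0  1  0  1  0  1  2  3  2  0  1  0  1  0  1  0  1  2  3  2  0  1  0  1  0  1
P-positions are exactly the n with G(n) = 0.

0, 2, 4, 6, 11, 13, 15, 17, 22, 24, 26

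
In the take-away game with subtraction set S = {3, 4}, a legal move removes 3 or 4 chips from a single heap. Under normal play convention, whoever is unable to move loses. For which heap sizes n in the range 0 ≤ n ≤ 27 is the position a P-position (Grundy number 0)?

0, 1, 2, 7, 8, 9, 14, 15, 16, 21, 22, 23

n :  0  1  2  3  4  5  6  7  8  9 10 11 12 13 14 15 16 17 18 19 20 21 22 23 24 25 26 27
G :  0  0  0  1  1  1  2  0  0  0  1  1  1  2  0  0  0  1  1  1  2  0  0  0  1  1  1  2
P-positions are exactly the n with G(n) = 0.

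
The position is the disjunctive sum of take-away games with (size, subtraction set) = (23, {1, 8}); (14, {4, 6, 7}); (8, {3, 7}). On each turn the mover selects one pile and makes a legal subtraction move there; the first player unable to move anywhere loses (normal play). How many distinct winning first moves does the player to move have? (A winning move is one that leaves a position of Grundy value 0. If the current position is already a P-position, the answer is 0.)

1

Pile A, S = {1, 8}:
n :  0  1  2  3  4  5  6  7  8  9 10 11 12 13 14 15 16 17 18 19 20 21 22 23
G :  0  1  0  1  0  1  0  1  2  0  1  0  1  0  1  0  1  2  0  1  0  1  0  1
G_A(23) = 1.
Pile B, S = {4, 6, 7}:
n :  0  1  2  3  4  5  6  7  8  9 10 11 12 13 14
G :  0  0  0  0  1  1  1  1  2  2  2  0  0  0  0
G_B(14) = 0.
Pile C, S = {3, 7}:
G(0) = 0
G(1) = mex{} = 0
G(2) = mex{} = 0
G(3) = mex{0} = 1
G(4) = mex{0} = 1
G(5) = mex{0} = 1
G(6) = mex{1} = 0
G(7) = mex{1,0} = 2
G(8) = mex{1,0} = 2
G_C(8) = 2.
Combined Grundy value = 1 ⊕ 0 ⊕ 2 = 3.
A winning move leaves total XOR = 0, i.e. changes one component's Grundy value g to g ⊕ X where X is the current total.
Pile A: need g' = 1⊕3 = 2. Options: 23−1→G=0, 23−8→G=0. Hits: 0.
Pile B: need g' = 0⊕3 = 3. Options: 14−4→G=2, 14−6→G=2, 14−7→G=1. Hits: 0.
Pile C: need g' = 2⊕3 = 1. Options: 8−3→G=1, 8−7→G=0. Hits: 1.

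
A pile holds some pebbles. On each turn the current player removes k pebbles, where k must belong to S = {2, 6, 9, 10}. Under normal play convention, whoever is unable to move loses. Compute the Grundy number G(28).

n :  0  1  2  3  4  5  6  7  8  9 10 11 12 13 14 15 16 17 18 19 20 21 22 23 24 25 26 27 28
G :  0  0  1  1  0  0  1  1  0  2  1  3  0  2  1  3  0  2  1  0  0  1  1  0  0  1  1  0  2

2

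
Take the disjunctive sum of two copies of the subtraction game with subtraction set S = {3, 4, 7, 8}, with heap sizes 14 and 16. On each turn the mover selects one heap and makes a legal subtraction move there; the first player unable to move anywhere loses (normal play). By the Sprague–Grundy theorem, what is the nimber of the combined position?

All heaps use S = {3, 4, 7, 8}:
n :  0  1  2  3  4  5  6  7  8  9 10 11 12 13 14 15 16
G :  0  0  0  1  1  1  2  2  2  3  3  0  0  0  1  1  1
Heap A: G(14) = 1.
Heap B: G(16) = 1.
Combined Grundy value = 1 ⊕ 1 = 0.

0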